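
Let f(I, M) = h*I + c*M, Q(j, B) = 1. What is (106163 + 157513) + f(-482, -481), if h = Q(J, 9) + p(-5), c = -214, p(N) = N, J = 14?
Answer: 368538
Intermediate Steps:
h = -4 (h = 1 - 5 = -4)
f(I, M) = -214*M - 4*I (f(I, M) = -4*I - 214*M = -214*M - 4*I)
(106163 + 157513) + f(-482, -481) = (106163 + 157513) + (-214*(-481) - 4*(-482)) = 263676 + (102934 + 1928) = 263676 + 104862 = 368538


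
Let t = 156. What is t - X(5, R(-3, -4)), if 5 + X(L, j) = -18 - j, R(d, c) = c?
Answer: 175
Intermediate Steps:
X(L, j) = -23 - j (X(L, j) = -5 + (-18 - j) = -23 - j)
t - X(5, R(-3, -4)) = 156 - (-23 - 1*(-4)) = 156 - (-23 + 4) = 156 - 1*(-19) = 156 + 19 = 175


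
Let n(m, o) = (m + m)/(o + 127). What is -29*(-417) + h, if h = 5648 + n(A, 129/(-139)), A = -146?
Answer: 77713174/4381 ≈ 17739.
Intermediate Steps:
n(m, o) = 2*m/(127 + o) (n(m, o) = (2*m)/(127 + o) = 2*m/(127 + o))
h = 24733741/4381 (h = 5648 + 2*(-146)/(127 + 129/(-139)) = 5648 + 2*(-146)/(127 + 129*(-1/139)) = 5648 + 2*(-146)/(127 - 129/139) = 5648 + 2*(-146)/(17524/139) = 5648 + 2*(-146)*(139/17524) = 5648 - 10147/4381 = 24733741/4381 ≈ 5645.7)
-29*(-417) + h = -29*(-417) + 24733741/4381 = 12093 + 24733741/4381 = 77713174/4381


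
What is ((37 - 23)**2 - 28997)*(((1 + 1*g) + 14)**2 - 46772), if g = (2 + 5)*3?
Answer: 1309754276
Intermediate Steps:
g = 21 (g = 7*3 = 21)
((37 - 23)**2 - 28997)*(((1 + 1*g) + 14)**2 - 46772) = ((37 - 23)**2 - 28997)*(((1 + 1*21) + 14)**2 - 46772) = (14**2 - 28997)*(((1 + 21) + 14)**2 - 46772) = (196 - 28997)*((22 + 14)**2 - 46772) = -28801*(36**2 - 46772) = -28801*(1296 - 46772) = -28801*(-45476) = 1309754276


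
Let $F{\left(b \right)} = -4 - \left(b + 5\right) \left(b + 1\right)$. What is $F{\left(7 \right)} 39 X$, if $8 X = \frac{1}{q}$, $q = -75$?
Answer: $\frac{13}{2} \approx 6.5$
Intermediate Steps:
$F{\left(b \right)} = -4 - \left(1 + b\right) \left(5 + b\right)$ ($F{\left(b \right)} = -4 - \left(5 + b\right) \left(1 + b\right) = -4 - \left(1 + b\right) \left(5 + b\right)$)
$X = - \frac{1}{600}$ ($X = \frac{1}{8 \left(-75\right)} = \frac{1}{8} \left(- \frac{1}{75}\right) = - \frac{1}{600} \approx -0.0016667$)
$F{\left(7 \right)} 39 X = \left(-9 - 7^{2} - 42\right) 39 \left(- \frac{1}{600}\right) = \left(-9 - 49 - 42\right) 39 \left(- \frac{1}{600}\right) = \left(-100\right) 39 \left(- \frac{1}{600}\right) = \left(-3900\right) \left(- \frac{1}{600}\right) = \frac{13}{2}$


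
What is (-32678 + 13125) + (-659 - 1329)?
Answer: -21541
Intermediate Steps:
(-32678 + 13125) + (-659 - 1329) = -19553 - 1988 = -21541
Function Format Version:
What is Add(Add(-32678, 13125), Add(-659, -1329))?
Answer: -21541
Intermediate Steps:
Add(Add(-32678, 13125), Add(-659, -1329)) = Add(-19553, -1988) = -21541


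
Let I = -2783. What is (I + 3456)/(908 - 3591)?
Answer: -673/2683 ≈ -0.25084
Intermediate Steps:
(I + 3456)/(908 - 3591) = (-2783 + 3456)/(908 - 3591) = 673/(-2683) = 673*(-1/2683) = -673/2683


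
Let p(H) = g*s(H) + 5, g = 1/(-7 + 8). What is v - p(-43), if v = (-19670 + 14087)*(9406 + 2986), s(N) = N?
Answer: -69184498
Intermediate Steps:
g = 1 (g = 1/1 = 1)
p(H) = 5 + H (p(H) = 1*H + 5 = H + 5 = 5 + H)
v = -69184536 (v = -5583*12392 = -69184536)
v - p(-43) = -69184536 - (5 - 43) = -69184536 - 1*(-38) = -69184536 + 38 = -69184498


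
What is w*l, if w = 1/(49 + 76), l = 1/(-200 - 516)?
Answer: -1/89500 ≈ -1.1173e-5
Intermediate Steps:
l = -1/716 (l = 1/(-716) = -1/716 ≈ -0.0013966)
w = 1/125 ≈ 0.0080000
w*l = (1/125)*(-1/716) = -1/89500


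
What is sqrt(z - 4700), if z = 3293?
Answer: I*sqrt(1407) ≈ 37.51*I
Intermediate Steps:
sqrt(z - 4700) = sqrt(3293 - 4700) = sqrt(-1407) = I*sqrt(1407)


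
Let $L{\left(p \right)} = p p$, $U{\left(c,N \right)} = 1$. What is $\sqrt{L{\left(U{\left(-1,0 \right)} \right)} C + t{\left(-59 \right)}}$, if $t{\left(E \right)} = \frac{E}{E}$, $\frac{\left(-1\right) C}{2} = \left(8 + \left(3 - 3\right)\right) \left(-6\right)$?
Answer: $\sqrt{97} \approx 9.8489$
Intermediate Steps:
$L{\left(p \right)} = p^{2}$
$C = 96$ ($C = - 2 \left(8 + \left(3 - 3\right)\right) \left(-6\right) = - 2 \left(8 + 0\right) \left(-6\right) = - 2 \cdot 8 \left(-6\right) = \left(-2\right) \left(-48\right) = 96$)
$t{\left(E \right)} = 1$
$\sqrt{L{\left(U{\left(-1,0 \right)} \right)} C + t{\left(-59 \right)}} = \sqrt{1^{2} \cdot 96 + 1} = \sqrt{1 \cdot 96 + 1} = \sqrt{96 + 1} = \sqrt{97}$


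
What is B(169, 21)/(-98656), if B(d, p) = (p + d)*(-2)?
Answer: 95/24664 ≈ 0.0038518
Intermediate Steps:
B(d, p) = -2*d - 2*p (B(d, p) = (d + p)*(-2) = -2*d - 2*p)
B(169, 21)/(-98656) = (-2*169 - 2*21)/(-98656) = (-338 - 42)*(-1/98656) = -380*(-1/98656) = 95/24664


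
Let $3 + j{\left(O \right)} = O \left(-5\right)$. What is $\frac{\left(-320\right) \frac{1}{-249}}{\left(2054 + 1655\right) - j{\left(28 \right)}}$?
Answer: $\frac{80}{239787} \approx 0.00033363$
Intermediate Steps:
$j{\left(O \right)} = -3 - 5 O$ ($j{\left(O \right)} = -3 + O \left(-5\right) = -3 - 5 O$)
$\frac{\left(-320\right) \frac{1}{-249}}{\left(2054 + 1655\right) - j{\left(28 \right)}} = \frac{\left(-320\right) \frac{1}{-249}}{\left(2054 + 1655\right) - \left(-3 - 140\right)} = \frac{\left(-320\right) \left(- \frac{1}{249}\right)}{3709 - \left(-3 - 140\right)} = \frac{320}{249 \left(3709 - -143\right)} = \frac{320}{249 \left(3709 + 143\right)} = \frac{320}{249 \cdot 3852} = \frac{320}{249} \cdot \frac{1}{3852} = \frac{80}{239787}$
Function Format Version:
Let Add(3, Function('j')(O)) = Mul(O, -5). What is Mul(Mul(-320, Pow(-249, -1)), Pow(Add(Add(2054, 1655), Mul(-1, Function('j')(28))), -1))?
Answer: Rational(80, 239787) ≈ 0.00033363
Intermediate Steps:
Function('j')(O) = Add(-3, Mul(-5, O)) (Function('j')(O) = Add(-3, Mul(O, -5)) = Add(-3, Mul(-5, O)))
Mul(Mul(-320, Pow(-249, -1)), Pow(Add(Add(2054, 1655), Mul(-1, Function('j')(28))), -1)) = Mul(Mul(-320, Pow(-249, -1)), Pow(Add(Add(2054, 1655), Mul(-1, Add(-3, Mul(-5, 28)))), -1)) = Mul(Mul(-320, Rational(-1, 249)), Pow(Add(3709, Mul(-1, Add(-3, -140))), -1)) = Mul(Rational(320, 249), Pow(Add(3709, Mul(-1, -143)), -1)) = Mul(Rational(320, 249), Pow(Add(3709, 143), -1)) = Mul(Rational(320, 249), Pow(3852, -1)) = Mul(Rational(320, 249), Rational(1, 3852)) = Rational(80, 239787)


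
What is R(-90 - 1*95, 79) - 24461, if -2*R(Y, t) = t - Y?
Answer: -24593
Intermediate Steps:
R(Y, t) = Y/2 - t/2 (R(Y, t) = -(t - Y)/2 = Y/2 - t/2)
R(-90 - 1*95, 79) - 24461 = ((-90 - 1*95)/2 - 1/2*79) - 24461 = ((-90 - 95)/2 - 79/2) - 24461 = ((1/2)*(-185) - 79/2) - 24461 = (-185/2 - 79/2) - 24461 = -132 - 24461 = -24593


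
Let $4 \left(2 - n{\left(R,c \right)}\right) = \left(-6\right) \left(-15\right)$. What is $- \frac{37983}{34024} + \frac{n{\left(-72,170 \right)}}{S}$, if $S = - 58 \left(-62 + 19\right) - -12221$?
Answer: $- \frac{559617337}{500663160} \approx -1.1178$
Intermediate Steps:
$n{\left(R,c \right)} = - \frac{41}{2}$ ($n{\left(R,c \right)} = 2 - \frac{\left(-6\right) \left(-15\right)}{4} = 2 - \frac{45}{2} = - \frac{41}{2}$)
$S = 14715$ ($S = \left(-58\right) \left(-43\right) + 12221 = 2494 + 12221 = 14715$)
$- \frac{37983}{34024} + \frac{n{\left(-72,170 \right)}}{S} = - \frac{37983}{34024} - \frac{41}{2 \cdot 14715} = \left(-37983\right) \frac{1}{34024} - \frac{41}{29430} = - \frac{37983}{34024} - \frac{41}{29430} = - \frac{559617337}{500663160}$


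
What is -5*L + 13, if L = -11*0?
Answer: 13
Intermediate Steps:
L = 0
-5*L + 13 = -5*0 + 13 = 0 + 13 = 13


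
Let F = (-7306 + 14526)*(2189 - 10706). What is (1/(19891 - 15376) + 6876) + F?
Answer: -277608675959/4515 ≈ -6.1486e+7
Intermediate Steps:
F = -61492740 (F = 7220*(-8517) = -61492740)
(1/(19891 - 15376) + 6876) + F = (1/(19891 - 15376) + 6876) - 61492740 = (1/4515 + 6876) - 61492740 = 31045141/4515 - 61492740 = -277608675959/4515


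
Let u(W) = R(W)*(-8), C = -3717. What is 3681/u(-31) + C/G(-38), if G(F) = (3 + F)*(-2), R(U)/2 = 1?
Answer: -22653/80 ≈ -283.16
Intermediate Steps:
R(U) = 2 (R(U) = 2*1 = 2)
u(W) = -16 (u(W) = 2*(-8) = -16)
G(F) = -6 - 2*F
3681/u(-31) + C/G(-38) = 3681/(-16) - 3717/(-6 - 2*(-38)) = 3681*(-1/16) - 3717/(-6 + 76) = -3681/16 - 3717/70 = -3681/16 - 3717*1/70 = -3681/16 - 531/10 = -22653/80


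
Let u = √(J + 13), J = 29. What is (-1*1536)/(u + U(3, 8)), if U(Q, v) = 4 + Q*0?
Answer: 3072/13 - 768*√42/13 ≈ -146.55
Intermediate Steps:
U(Q, v) = 4 (U(Q, v) = 4 + 0 = 4)
u = √42 (u = √(29 + 13) = √42 ≈ 6.4807)
(-1*1536)/(u + U(3, 8)) = (-1*1536)/(√42 + 4) = -1536/(4 + √42)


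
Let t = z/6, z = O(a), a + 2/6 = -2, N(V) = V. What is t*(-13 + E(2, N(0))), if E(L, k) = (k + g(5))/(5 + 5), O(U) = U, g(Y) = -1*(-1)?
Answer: 301/60 ≈ 5.0167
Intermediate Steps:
g(Y) = 1
a = -7/3 (a = -⅓ - 2 = -7/3 ≈ -2.3333)
z = -7/3 ≈ -2.3333
E(L, k) = ⅒ + k/10 (E(L, k) = (k + 1)/(5 + 5) = (1 + k)/10 = (1 + k)*(⅒) = ⅒ + k/10)
t = -7/18 (t = -7/3/6 = -7/3*⅙ = -7/18 ≈ -0.38889)
t*(-13 + E(2, N(0))) = -7*(-13 + (⅒ + (⅒)*0))/18 = -7*(-13 + (⅒ + 0))/18 = -7*(-13 + ⅒)/18 = -7/18*(-129/10) = 301/60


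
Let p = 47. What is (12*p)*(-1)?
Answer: -564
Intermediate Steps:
(12*p)*(-1) = (12*47)*(-1) = 564*(-1) = -564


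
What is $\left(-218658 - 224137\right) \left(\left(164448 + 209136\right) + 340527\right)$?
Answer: $-316204780245$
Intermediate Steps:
$\left(-218658 - 224137\right) \left(\left(164448 + 209136\right) + 340527\right) = - 442795 \left(373584 + 340527\right) = \left(-442795\right) 714111 = -316204780245$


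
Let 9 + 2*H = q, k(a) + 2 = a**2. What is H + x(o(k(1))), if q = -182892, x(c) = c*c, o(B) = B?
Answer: -182899/2 ≈ -91450.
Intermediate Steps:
k(a) = -2 + a**2
x(c) = c**2
H = -182901/2 (H = -9/2 + (1/2)*(-182892) = -9/2 - 91446 = -182901/2 ≈ -91451.)
H + x(o(k(1))) = -182901/2 + (-2 + 1**2)**2 = -182901/2 + (-2 + 1)**2 = -182901/2 + (-1)**2 = -182901/2 + 1 = -182899/2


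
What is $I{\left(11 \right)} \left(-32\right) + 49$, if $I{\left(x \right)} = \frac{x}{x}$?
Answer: $17$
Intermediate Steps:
$I{\left(x \right)} = 1$
$I{\left(11 \right)} \left(-32\right) + 49 = 1 \left(-32\right) + 49 = -32 + 49 = 17$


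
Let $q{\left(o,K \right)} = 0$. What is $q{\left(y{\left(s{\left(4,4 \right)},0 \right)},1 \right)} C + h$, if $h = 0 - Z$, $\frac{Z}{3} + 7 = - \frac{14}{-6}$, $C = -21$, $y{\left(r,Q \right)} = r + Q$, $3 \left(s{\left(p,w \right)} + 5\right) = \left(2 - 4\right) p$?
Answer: $14$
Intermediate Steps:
$s{\left(p,w \right)} = -5 - \frac{2 p}{3}$ ($s{\left(p,w \right)} = -5 + \frac{\left(2 - 4\right) p}{3} = -5 + \frac{\left(-2\right) p}{3} = -5 - \frac{2 p}{3}$)
$y{\left(r,Q \right)} = Q + r$
$Z = -14$ ($Z = -21 + 3 \left(- \frac{14}{-6}\right) = -21 + 3 \left(\left(-14\right) \left(- \frac{1}{6}\right)\right) = -21 + 3 \cdot \frac{7}{3} = -21 + 7 = -14$)
$h = 14$ ($h = 0 - -14 = 0 + 14 = 14$)
$q{\left(y{\left(s{\left(4,4 \right)},0 \right)},1 \right)} C + h = 0 \left(-21\right) + 14 = 0 + 14 = 14$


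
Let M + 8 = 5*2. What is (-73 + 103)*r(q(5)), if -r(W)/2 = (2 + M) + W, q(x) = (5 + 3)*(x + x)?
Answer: -5040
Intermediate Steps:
q(x) = 16*x (q(x) = 8*(2*x) = 16*x)
M = 2 (M = -8 + 5*2 = -8 + 10 = 2)
r(W) = -8 - 2*W (r(W) = -2*((2 + 2) + W) = -2*(4 + W) = -8 - 2*W)
(-73 + 103)*r(q(5)) = (-73 + 103)*(-8 - 32*5) = 30*(-8 - 2*80) = 30*(-8 - 160) = 30*(-168) = -5040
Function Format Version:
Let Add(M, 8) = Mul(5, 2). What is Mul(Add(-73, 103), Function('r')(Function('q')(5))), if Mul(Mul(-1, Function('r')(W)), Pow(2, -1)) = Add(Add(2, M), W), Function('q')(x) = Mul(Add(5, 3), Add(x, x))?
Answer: -5040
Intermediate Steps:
Function('q')(x) = Mul(16, x) (Function('q')(x) = Mul(8, Mul(2, x)) = Mul(16, x))
M = 2 (M = Add(-8, Mul(5, 2)) = Add(-8, 10) = 2)
Function('r')(W) = Add(-8, Mul(-2, W)) (Function('r')(W) = Mul(-2, Add(Add(2, 2), W)) = Mul(-2, Add(4, W)) = Add(-8, Mul(-2, W)))
Mul(Add(-73, 103), Function('r')(Function('q')(5))) = Mul(Add(-73, 103), Add(-8, Mul(-2, Mul(16, 5)))) = Mul(30, Add(-8, Mul(-2, 80))) = Mul(30, Add(-8, -160)) = Mul(30, -168) = -5040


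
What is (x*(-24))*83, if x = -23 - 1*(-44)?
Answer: -41832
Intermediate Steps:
x = 21 (x = -23 + 44 = 21)
(x*(-24))*83 = (21*(-24))*83 = -504*83 = -41832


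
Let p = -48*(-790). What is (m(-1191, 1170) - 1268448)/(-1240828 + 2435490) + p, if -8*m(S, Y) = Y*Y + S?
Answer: 362401149027/9557296 ≈ 37919.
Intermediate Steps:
m(S, Y) = -S/8 - Y**2/8 (m(S, Y) = -(Y*Y + S)/8 = -(Y**2 + S)/8 = -(S + Y**2)/8 = -S/8 - Y**2/8)
p = 37920
(m(-1191, 1170) - 1268448)/(-1240828 + 2435490) + p = ((-1/8*(-1191) - 1/8*1170**2) - 1268448)/(-1240828 + 2435490) + 37920 = ((1191/8 - 1/8*1368900) - 1268448)/1194662 + 37920 = ((1191/8 - 342225/2) - 1268448)*(1/1194662) + 37920 = (-1367709/8 - 1268448)*(1/1194662) + 37920 = -11515293/8*1/1194662 + 37920 = -11515293/9557296 + 37920 = 362401149027/9557296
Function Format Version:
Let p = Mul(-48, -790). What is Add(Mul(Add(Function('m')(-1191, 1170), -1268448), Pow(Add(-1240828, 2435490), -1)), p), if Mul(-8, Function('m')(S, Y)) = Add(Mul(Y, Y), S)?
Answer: Rational(362401149027, 9557296) ≈ 37919.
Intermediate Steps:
Function('m')(S, Y) = Add(Mul(Rational(-1, 8), S), Mul(Rational(-1, 8), Pow(Y, 2))) (Function('m')(S, Y) = Mul(Rational(-1, 8), Add(Mul(Y, Y), S)) = Mul(Rational(-1, 8), Add(Pow(Y, 2), S)) = Mul(Rational(-1, 8), Add(S, Pow(Y, 2))) = Add(Mul(Rational(-1, 8), S), Mul(Rational(-1, 8), Pow(Y, 2))))
p = 37920
Add(Mul(Add(Function('m')(-1191, 1170), -1268448), Pow(Add(-1240828, 2435490), -1)), p) = Add(Mul(Add(Add(Mul(Rational(-1, 8), -1191), Mul(Rational(-1, 8), Pow(1170, 2))), -1268448), Pow(Add(-1240828, 2435490), -1)), 37920) = Add(Mul(Add(Add(Rational(1191, 8), Mul(Rational(-1, 8), 1368900)), -1268448), Pow(1194662, -1)), 37920) = Add(Mul(Add(Add(Rational(1191, 8), Rational(-342225, 2)), -1268448), Rational(1, 1194662)), 37920) = Add(Mul(Add(Rational(-1367709, 8), -1268448), Rational(1, 1194662)), 37920) = Add(Mul(Rational(-11515293, 8), Rational(1, 1194662)), 37920) = Add(Rational(-11515293, 9557296), 37920) = Rational(362401149027, 9557296)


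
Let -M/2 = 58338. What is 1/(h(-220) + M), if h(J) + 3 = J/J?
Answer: -1/116678 ≈ -8.5706e-6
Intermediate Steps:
M = -116676 (M = -2*58338 = -116676)
h(J) = -2 (h(J) = -3 + J/J = -3 + 1 = -2)
1/(h(-220) + M) = 1/(-2 - 116676) = 1/(-116678) = -1/116678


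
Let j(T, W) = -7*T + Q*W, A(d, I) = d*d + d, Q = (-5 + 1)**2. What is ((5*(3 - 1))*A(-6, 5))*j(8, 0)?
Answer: -16800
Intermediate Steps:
Q = 16 (Q = (-4)**2 = 16)
A(d, I) = d + d**2 (A(d, I) = d**2 + d = d + d**2)
j(T, W) = -7*T + 16*W
((5*(3 - 1))*A(-6, 5))*j(8, 0) = ((5*(3 - 1))*(-6*(1 - 6)))*(-7*8 + 16*0) = ((5*2)*(-6*(-5)))*(-56 + 0) = (10*30)*(-56) = 300*(-56) = -16800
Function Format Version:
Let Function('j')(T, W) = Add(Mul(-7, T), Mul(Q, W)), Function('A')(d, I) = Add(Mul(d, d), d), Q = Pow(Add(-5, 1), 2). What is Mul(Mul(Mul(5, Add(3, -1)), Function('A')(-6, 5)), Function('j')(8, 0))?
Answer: -16800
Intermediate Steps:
Q = 16 (Q = Pow(-4, 2) = 16)
Function('A')(d, I) = Add(d, Pow(d, 2)) (Function('A')(d, I) = Add(Pow(d, 2), d) = Add(d, Pow(d, 2)))
Function('j')(T, W) = Add(Mul(-7, T), Mul(16, W))
Mul(Mul(Mul(5, Add(3, -1)), Function('A')(-6, 5)), Function('j')(8, 0)) = Mul(Mul(Mul(5, Add(3, -1)), Mul(-6, Add(1, -6))), Add(Mul(-7, 8), Mul(16, 0))) = Mul(Mul(Mul(5, 2), Mul(-6, -5)), Add(-56, 0)) = Mul(Mul(10, 30), -56) = Mul(300, -56) = -16800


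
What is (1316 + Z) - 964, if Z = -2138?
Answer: -1786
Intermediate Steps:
(1316 + Z) - 964 = (1316 - 2138) - 964 = -822 - 964 = -1786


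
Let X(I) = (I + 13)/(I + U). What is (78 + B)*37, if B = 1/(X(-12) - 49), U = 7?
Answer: 709771/246 ≈ 2885.2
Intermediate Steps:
X(I) = (13 + I)/(7 + I) (X(I) = (I + 13)/(I + 7) = (13 + I)/(7 + I))
B = -5/246 (B = 1/((13 - 12)/(7 - 12) - 49) = 1/(1/(-5) - 49) = 1/(-⅕*1 - 49) = 1/(-⅕ - 49) = 1/(-246/5) = -5/246 ≈ -0.020325)
(78 + B)*37 = (78 - 5/246)*37 = (19183/246)*37 = 709771/246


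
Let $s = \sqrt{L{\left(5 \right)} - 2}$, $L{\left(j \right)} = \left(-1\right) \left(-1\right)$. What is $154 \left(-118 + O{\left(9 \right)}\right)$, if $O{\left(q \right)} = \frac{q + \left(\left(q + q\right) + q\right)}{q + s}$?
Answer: $- \frac{720104}{41} - \frac{2772 i}{41} \approx -17564.0 - 67.61 i$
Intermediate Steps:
$L{\left(j \right)} = 1$
$s = i$ ($s = \sqrt{1 - 2} = \sqrt{-1} = i \approx 1.0 i$)
$O{\left(q \right)} = \frac{4 q}{i + q}$ ($O{\left(q \right)} = \frac{q + \left(\left(q + q\right) + q\right)}{q + i} = \frac{q + \left(2 q + q\right)}{i + q} = \frac{q + 3 q}{i + q} = \frac{4 q}{i + q}$)
$154 \left(-118 + O{\left(9 \right)}\right) = 154 \left(-118 + 4 \cdot 9 \frac{1}{i + 9}\right) = 154 \left(-118 + 4 \cdot 9 \frac{1}{9 + i}\right) = 154 \left(-118 + 4 \cdot 9 \frac{9 - i}{82}\right) = 154 \left(-118 + \left(\frac{162}{41} - \frac{18 i}{41}\right)\right) = 154 \left(- \frac{4676}{41} - \frac{18 i}{41}\right) = - \frac{720104}{41} - \frac{2772 i}{41}$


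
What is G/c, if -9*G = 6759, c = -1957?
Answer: 751/1957 ≈ 0.38375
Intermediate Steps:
G = -751 (G = -1/9*6759 = -751)
G/c = -751/(-1957) = -751*(-1/1957) = 751/1957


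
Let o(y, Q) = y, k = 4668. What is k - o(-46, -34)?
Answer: 4714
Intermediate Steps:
k - o(-46, -34) = 4668 - 1*(-46) = 4668 + 46 = 4714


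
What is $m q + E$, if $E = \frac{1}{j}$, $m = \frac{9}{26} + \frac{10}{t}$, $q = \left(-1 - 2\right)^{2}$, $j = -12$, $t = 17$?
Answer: $\frac{22081}{2652} \approx 8.3262$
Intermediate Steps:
$q = 9$ ($q = \left(-3\right)^{2} = 9$)
$m = \frac{413}{442}$ ($m = \frac{9}{26} + \frac{10}{17} = \frac{413}{442} \approx 0.93439$)
$E = - \frac{1}{12}$ ($E = \frac{1}{-12} = - \frac{1}{12} \approx -0.083333$)
$m q + E = \frac{413}{442} \cdot 9 - \frac{1}{12} = \frac{3717}{442} - \frac{1}{12} = \frac{22081}{2652}$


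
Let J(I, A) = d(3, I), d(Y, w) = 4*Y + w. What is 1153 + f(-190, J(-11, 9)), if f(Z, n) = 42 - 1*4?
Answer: 1191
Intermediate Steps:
d(Y, w) = w + 4*Y
J(I, A) = 12 + I (J(I, A) = I + 4*3 = I + 12 = 12 + I)
f(Z, n) = 38 (f(Z, n) = 42 - 4 = 38)
1153 + f(-190, J(-11, 9)) = 1153 + 38 = 1191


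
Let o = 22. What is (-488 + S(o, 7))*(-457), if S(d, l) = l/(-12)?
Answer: 2679391/12 ≈ 2.2328e+5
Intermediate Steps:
S(d, l) = -l/12 (S(d, l) = l*(-1/12) = -l/12)
(-488 + S(o, 7))*(-457) = (-488 - 1/12*7)*(-457) = (-488 - 7/12)*(-457) = -5863/12*(-457) = 2679391/12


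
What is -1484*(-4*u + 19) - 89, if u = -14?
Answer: -111389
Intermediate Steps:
-1484*(-4*u + 19) - 89 = -1484*(-4*(-14) + 19) - 89 = -1484*(56 + 19) - 89 = -1484*75 - 89 = -111300 - 89 = -111389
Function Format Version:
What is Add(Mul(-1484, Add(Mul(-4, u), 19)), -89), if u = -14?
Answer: -111389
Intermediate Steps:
Add(Mul(-1484, Add(Mul(-4, u), 19)), -89) = Add(Mul(-1484, Add(Mul(-4, -14), 19)), -89) = Add(Mul(-1484, Add(56, 19)), -89) = Add(Mul(-1484, 75), -89) = Add(-111300, -89) = -111389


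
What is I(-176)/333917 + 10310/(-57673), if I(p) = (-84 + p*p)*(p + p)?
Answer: -630577963502/19257995141 ≈ -32.744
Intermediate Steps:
I(p) = 2*p*(-84 + p²) (I(p) = (-84 + p²)*(2*p) = 2*p*(-84 + p²))
I(-176)/333917 + 10310/(-57673) = (2*(-176)*(-84 + (-176)²))/333917 + 10310/(-57673) = (2*(-176)*(-84 + 30976))*(1/333917) + 10310*(-1/57673) = (2*(-176)*30892)*(1/333917) - 10310/57673 = -10873984*1/333917 - 10310/57673 = -10873984/333917 - 10310/57673 = -630577963502/19257995141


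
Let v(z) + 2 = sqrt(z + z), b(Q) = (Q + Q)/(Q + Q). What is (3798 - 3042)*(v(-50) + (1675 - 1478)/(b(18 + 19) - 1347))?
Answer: -1092042/673 + 7560*I ≈ -1622.6 + 7560.0*I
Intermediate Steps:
b(Q) = 1 (b(Q) = (2*Q)/((2*Q)) = (2*Q)*(1/(2*Q)) = 1)
v(z) = -2 + sqrt(2)*sqrt(z) (v(z) = -2 + sqrt(z + z) = -2 + sqrt(2*z) = -2 + sqrt(2)*sqrt(z))
(3798 - 3042)*(v(-50) + (1675 - 1478)/(b(18 + 19) - 1347)) = (3798 - 3042)*((-2 + sqrt(2)*sqrt(-50)) + (1675 - 1478)/(1 - 1347)) = 756*((-2 + sqrt(2)*(5*I*sqrt(2))) + 197/(-1346)) = 756*((-2 + 10*I) + 197*(-1/1346)) = 756*((-2 + 10*I) - 197/1346) = 756*(-2889/1346 + 10*I) = -1092042/673 + 7560*I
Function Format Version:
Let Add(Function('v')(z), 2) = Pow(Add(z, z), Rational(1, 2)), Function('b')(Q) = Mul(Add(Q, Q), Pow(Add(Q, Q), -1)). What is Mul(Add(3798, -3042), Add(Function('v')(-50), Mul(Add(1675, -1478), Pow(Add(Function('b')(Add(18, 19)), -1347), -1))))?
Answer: Add(Rational(-1092042, 673), Mul(7560, I)) ≈ Add(-1622.6, Mul(7560.0, I))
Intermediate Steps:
Function('b')(Q) = 1 (Function('b')(Q) = Mul(Mul(2, Q), Pow(Mul(2, Q), -1)) = Mul(Mul(2, Q), Mul(Rational(1, 2), Pow(Q, -1))) = 1)
Function('v')(z) = Add(-2, Mul(Pow(2, Rational(1, 2)), Pow(z, Rational(1, 2)))) (Function('v')(z) = Add(-2, Pow(Add(z, z), Rational(1, 2))) = Add(-2, Pow(Mul(2, z), Rational(1, 2))) = Add(-2, Mul(Pow(2, Rational(1, 2)), Pow(z, Rational(1, 2)))))
Mul(Add(3798, -3042), Add(Function('v')(-50), Mul(Add(1675, -1478), Pow(Add(Function('b')(Add(18, 19)), -1347), -1)))) = Mul(Add(3798, -3042), Add(Add(-2, Mul(Pow(2, Rational(1, 2)), Pow(-50, Rational(1, 2)))), Mul(Add(1675, -1478), Pow(Add(1, -1347), -1)))) = Mul(756, Add(Add(-2, Mul(Pow(2, Rational(1, 2)), Mul(5, I, Pow(2, Rational(1, 2))))), Mul(197, Pow(-1346, -1)))) = Mul(756, Add(Add(-2, Mul(10, I)), Mul(197, Rational(-1, 1346)))) = Mul(756, Add(Add(-2, Mul(10, I)), Rational(-197, 1346))) = Mul(756, Add(Rational(-2889, 1346), Mul(10, I))) = Add(Rational(-1092042, 673), Mul(7560, I))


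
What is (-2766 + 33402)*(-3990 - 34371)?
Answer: -1175227596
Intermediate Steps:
(-2766 + 33402)*(-3990 - 34371) = 30636*(-38361) = -1175227596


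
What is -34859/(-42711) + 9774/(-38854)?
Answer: 468477136/829746597 ≈ 0.56460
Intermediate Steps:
-34859/(-42711) + 9774/(-38854) = -34859*(-1/42711) + 9774*(-1/38854) = 34859/42711 - 4887/19427 = 468477136/829746597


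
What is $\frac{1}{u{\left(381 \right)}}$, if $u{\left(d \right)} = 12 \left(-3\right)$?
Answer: $- \frac{1}{36} \approx -0.027778$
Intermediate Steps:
$u{\left(d \right)} = -36$
$\frac{1}{u{\left(381 \right)}} = \frac{1}{-36} = - \frac{1}{36}$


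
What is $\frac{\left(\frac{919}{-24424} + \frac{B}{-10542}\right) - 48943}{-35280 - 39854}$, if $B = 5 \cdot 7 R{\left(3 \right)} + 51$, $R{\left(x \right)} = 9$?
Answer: $\frac{2100292497371}{3224222937712} \approx 0.65141$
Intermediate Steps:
$B = 366$ ($B = 5 \cdot 7 \cdot 9 + 51 = 35 \cdot 9 + 51 = 315 + 51 = 366$)
$\frac{\left(\frac{919}{-24424} + \frac{B}{-10542}\right) - 48943}{-35280 - 39854} = \frac{\left(\frac{919}{-24424} + \frac{366}{-10542}\right) - 48943}{-35280 - 39854} = \frac{\left(919 \left(- \frac{1}{24424}\right) + 366 \left(- \frac{1}{10542}\right)\right) - 48943}{-75134} = \left(\left(- \frac{919}{24424} - \frac{61}{1757}\right) - 48943\right) \left(- \frac{1}{75134}\right) = \left(- \frac{3104547}{42912968} - 48943\right) \left(- \frac{1}{75134}\right) = \left(- \frac{2100292497371}{42912968}\right) \left(- \frac{1}{75134}\right) = \frac{2100292497371}{3224222937712}$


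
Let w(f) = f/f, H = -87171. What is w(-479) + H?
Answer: -87170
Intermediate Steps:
w(f) = 1
w(-479) + H = 1 - 87171 = -87170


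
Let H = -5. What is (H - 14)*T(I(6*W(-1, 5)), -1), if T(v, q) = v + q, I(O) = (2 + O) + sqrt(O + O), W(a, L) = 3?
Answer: -475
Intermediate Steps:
I(O) = 2 + O + sqrt(2)*sqrt(O) (I(O) = (2 + O) + sqrt(2*O) = (2 + O) + sqrt(2)*sqrt(O) = 2 + O + sqrt(2)*sqrt(O))
T(v, q) = q + v
(H - 14)*T(I(6*W(-1, 5)), -1) = (-5 - 14)*(-1 + (2 + 6*3 + sqrt(2)*sqrt(6*3))) = -19*(-1 + (2 + 18 + sqrt(2)*sqrt(18))) = -19*(-1 + (2 + 18 + sqrt(2)*(3*sqrt(2)))) = -19*(-1 + (2 + 18 + 6)) = -19*(-1 + 26) = -19*25 = -475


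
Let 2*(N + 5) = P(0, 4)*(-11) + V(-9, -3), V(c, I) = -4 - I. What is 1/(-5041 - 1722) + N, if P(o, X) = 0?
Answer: -74395/13526 ≈ -5.5001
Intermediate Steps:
N = -11/2 (N = -5 + (0*(-11) + (-4 - 1*(-3)))/2 = -5 + (0 + (-4 + 3))/2 = -5 + (0 - 1)/2 = -5 + (½)*(-1) = -5 - ½ = -11/2 ≈ -5.5000)
1/(-5041 - 1722) + N = 1/(-5041 - 1722) - 11/2 = 1/(-6763) - 11/2 = -1/6763 - 11/2 = -74395/13526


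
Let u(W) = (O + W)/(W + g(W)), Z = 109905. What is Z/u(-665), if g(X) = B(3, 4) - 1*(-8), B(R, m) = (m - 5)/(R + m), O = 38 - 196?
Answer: 505563000/5761 ≈ 87756.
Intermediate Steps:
O = -158
B(R, m) = (-5 + m)/(R + m)
g(X) = 55/7 (g(X) = (-5 + 4)/(3 + 4) - 1*(-8) = -1/7 + 8 = (⅐)*(-1) + 8 = -⅐ + 8 = 55/7)
u(W) = (-158 + W)/(55/7 + W) (u(W) = (-158 + W)/(W + 55/7) = (-158 + W)/(55/7 + W))
Z/u(-665) = 109905/((7*(-158 - 665)/(55 + 7*(-665)))) = 109905/((7*(-823)/(55 - 4655))) = 109905/((7*(-823)/(-4600))) = 109905/((7*(-1/4600)*(-823))) = 109905/(5761/4600) = 109905*(4600/5761) = 505563000/5761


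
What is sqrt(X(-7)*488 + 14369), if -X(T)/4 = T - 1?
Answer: sqrt(29985) ≈ 173.16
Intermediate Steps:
X(T) = 4 - 4*T (X(T) = -4*(T - 1) = -4*(-1 + T) = 4 - 4*T)
sqrt(X(-7)*488 + 14369) = sqrt((4 - 4*(-7))*488 + 14369) = sqrt((4 + 28)*488 + 14369) = sqrt(32*488 + 14369) = sqrt(15616 + 14369) = sqrt(29985)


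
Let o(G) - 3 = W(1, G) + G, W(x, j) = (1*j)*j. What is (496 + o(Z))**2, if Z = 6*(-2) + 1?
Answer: 370881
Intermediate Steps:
Z = -11 (Z = -12 + 1 = -11)
W(x, j) = j**2 (W(x, j) = j*j = j**2)
o(G) = 3 + G + G**2 (o(G) = 3 + (G**2 + G) = 3 + (G + G**2) = 3 + G + G**2)
(496 + o(Z))**2 = (496 + (3 - 11 + (-11)**2))**2 = (496 + (3 - 11 + 121))**2 = (496 + 113)**2 = 609**2 = 370881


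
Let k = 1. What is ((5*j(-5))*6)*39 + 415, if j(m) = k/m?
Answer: 181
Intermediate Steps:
j(m) = 1/m
((5*j(-5))*6)*39 + 415 = ((5/(-5))*6)*39 + 415 = ((5*(-⅕))*6)*39 + 415 = -1*6*39 + 415 = -6*39 + 415 = -234 + 415 = 181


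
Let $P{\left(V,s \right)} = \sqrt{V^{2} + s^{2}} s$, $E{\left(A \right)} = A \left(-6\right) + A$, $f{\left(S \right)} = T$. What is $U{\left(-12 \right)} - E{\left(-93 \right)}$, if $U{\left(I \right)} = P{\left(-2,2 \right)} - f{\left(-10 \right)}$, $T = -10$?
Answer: $-455 + 4 \sqrt{2} \approx -449.34$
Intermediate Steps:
$f{\left(S \right)} = -10$
$E{\left(A \right)} = - 5 A$ ($E{\left(A \right)} = - 6 A + A = - 5 A$)
$P{\left(V,s \right)} = s \sqrt{V^{2} + s^{2}}$
$U{\left(I \right)} = 10 + 4 \sqrt{2}$ ($U{\left(I \right)} = 2 \sqrt{\left(-2\right)^{2} + 2^{2}} - -10 = 2 \sqrt{4 + 4} + 10 = 2 \sqrt{8} + 10 = 2 \cdot 2 \sqrt{2} + 10 = 4 \sqrt{2} + 10 = 10 + 4 \sqrt{2}$)
$U{\left(-12 \right)} - E{\left(-93 \right)} = \left(10 + 4 \sqrt{2}\right) - \left(-5\right) \left(-93\right) = \left(10 + 4 \sqrt{2}\right) - 465 = -455 + 4 \sqrt{2}$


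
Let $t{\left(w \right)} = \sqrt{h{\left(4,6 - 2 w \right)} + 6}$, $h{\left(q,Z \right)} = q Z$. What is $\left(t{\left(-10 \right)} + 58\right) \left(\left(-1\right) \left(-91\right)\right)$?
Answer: $5278 + 91 \sqrt{110} \approx 6232.4$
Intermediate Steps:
$h{\left(q,Z \right)} = Z q$
$t{\left(w \right)} = \sqrt{30 - 8 w}$ ($t{\left(w \right)} = \sqrt{\left(6 - 2 w\right) 4 + 6} = \sqrt{\left(24 - 8 w\right) + 6} = \sqrt{30 - 8 w}$)
$\left(t{\left(-10 \right)} + 58\right) \left(\left(-1\right) \left(-91\right)\right) = \left(\sqrt{30 - -80} + 58\right) \left(\left(-1\right) \left(-91\right)\right) = \left(\sqrt{30 + 80} + 58\right) 91 = \left(\sqrt{110} + 58\right) 91 = \left(58 + \sqrt{110}\right) 91 = 5278 + 91 \sqrt{110}$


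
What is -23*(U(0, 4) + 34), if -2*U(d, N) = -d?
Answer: -782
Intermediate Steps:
U(d, N) = d/2 (U(d, N) = -(-1)*d/2 = d/2)
-23*(U(0, 4) + 34) = -23*((1/2)*0 + 34) = -23*(0 + 34) = -23*34 = -782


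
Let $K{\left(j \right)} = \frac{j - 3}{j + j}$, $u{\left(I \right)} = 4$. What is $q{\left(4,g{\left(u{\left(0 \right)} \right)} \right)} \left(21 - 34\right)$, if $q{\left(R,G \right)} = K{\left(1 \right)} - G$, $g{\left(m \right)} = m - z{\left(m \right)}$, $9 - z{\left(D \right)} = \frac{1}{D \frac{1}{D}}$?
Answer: $-39$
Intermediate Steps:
$z{\left(D \right)} = 8$ ($z{\left(D \right)} = 9 - \frac{1}{D \frac{1}{D}} = 9 - 1^{-1} = 9 - 1 = 8$)
$K{\left(j \right)} = \frac{-3 + j}{2 j}$
$g{\left(m \right)} = -8 + m$ ($g{\left(m \right)} = m - 8 = -8 + m$)
$q{\left(R,G \right)} = -1 - G$ ($q{\left(R,G \right)} = \frac{-3 + 1}{2 \cdot 1} - G = \frac{1}{2} \cdot 1 \left(-2\right) - G = -1 - G$)
$q{\left(4,g{\left(u{\left(0 \right)} \right)} \right)} \left(21 - 34\right) = \left(-1 - \left(-8 + 4\right)\right) \left(21 - 34\right) = \left(-1 - -4\right) \left(-13\right) = \left(-1 + 4\right) \left(-13\right) = 3 \left(-13\right) = -39$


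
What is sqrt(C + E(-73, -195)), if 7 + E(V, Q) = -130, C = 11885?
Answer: 2*sqrt(2937) ≈ 108.39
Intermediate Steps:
E(V, Q) = -137 (E(V, Q) = -7 - 130 = -137)
sqrt(C + E(-73, -195)) = sqrt(11885 - 137) = sqrt(11748) = 2*sqrt(2937)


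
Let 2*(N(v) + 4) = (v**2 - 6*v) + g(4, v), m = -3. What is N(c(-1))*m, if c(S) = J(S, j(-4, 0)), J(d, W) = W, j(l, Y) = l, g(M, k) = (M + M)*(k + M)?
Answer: -48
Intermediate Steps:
g(M, k) = 2*M*(M + k) (g(M, k) = (2*M)*(M + k) = 2*M*(M + k))
c(S) = -4
N(v) = 12 + v + v**2/2 (N(v) = -4 + ((v**2 - 6*v) + 2*4*(4 + v))/2 = -4 + ((v**2 - 6*v) + (32 + 8*v))/2 = -4 + (32 + v**2 + 2*v)/2 = -4 + (16 + v + v**2/2) = 12 + v + v**2/2)
N(c(-1))*m = (12 - 4 + (1/2)*(-4)**2)*(-3) = (12 - 4 + (1/2)*16)*(-3) = (12 - 4 + 8)*(-3) = 16*(-3) = -48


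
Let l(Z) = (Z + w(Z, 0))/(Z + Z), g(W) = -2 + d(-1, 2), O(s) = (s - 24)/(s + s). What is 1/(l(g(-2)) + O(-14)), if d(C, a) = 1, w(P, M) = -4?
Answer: 7/27 ≈ 0.25926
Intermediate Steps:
O(s) = (-24 + s)/(2*s) (O(s) = (-24 + s)/((2*s)) = (-24 + s)*(1/(2*s)) = (-24 + s)/(2*s))
g(W) = -1 (g(W) = -2 + 1 = -1)
l(Z) = (-4 + Z)/(2*Z) (l(Z) = (Z - 4)/(Z + Z) = (-4 + Z)/((2*Z)) = (-4 + Z)*(1/(2*Z)) = (-4 + Z)/(2*Z))
1/(l(g(-2)) + O(-14)) = 1/((1/2)*(-4 - 1)/(-1) + (1/2)*(-24 - 14)/(-14)) = 1/((1/2)*(-1)*(-5) + (1/2)*(-1/14)*(-38)) = 1/(5/2 + 19/14) = 1/(27/7) = 7/27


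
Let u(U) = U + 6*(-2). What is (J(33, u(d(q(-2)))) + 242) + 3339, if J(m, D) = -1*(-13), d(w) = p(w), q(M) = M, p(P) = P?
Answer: 3594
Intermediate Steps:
d(w) = w
u(U) = -12 + U (u(U) = U - 12 = -12 + U)
J(m, D) = 13
(J(33, u(d(q(-2)))) + 242) + 3339 = (13 + 242) + 3339 = 255 + 3339 = 3594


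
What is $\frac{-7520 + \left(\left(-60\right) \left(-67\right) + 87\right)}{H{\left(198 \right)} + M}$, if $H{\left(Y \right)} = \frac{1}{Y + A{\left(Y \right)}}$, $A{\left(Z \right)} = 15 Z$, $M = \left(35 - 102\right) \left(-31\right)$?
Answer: $- \frac{10812384}{6579937} \approx -1.6432$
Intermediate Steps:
$M = 2077$ ($M = \left(-67\right) \left(-31\right) = 2077$)
$H{\left(Y \right)} = \frac{1}{16 Y}$ ($H{\left(Y \right)} = \frac{1}{Y + 15 Y} = \frac{1}{16 Y}$)
$\frac{-7520 + \left(\left(-60\right) \left(-67\right) + 87\right)}{H{\left(198 \right)} + M} = \frac{-7520 + \left(\left(-60\right) \left(-67\right) + 87\right)}{\frac{1}{16 \cdot 198} + 2077} = \frac{-7520 + \left(4020 + 87\right)}{\frac{1}{16} \cdot \frac{1}{198} + 2077} = \frac{-7520 + 4107}{\frac{1}{3168} + 2077} = - \frac{3413}{\frac{6579937}{3168}} = \left(-3413\right) \frac{3168}{6579937} = - \frac{10812384}{6579937}$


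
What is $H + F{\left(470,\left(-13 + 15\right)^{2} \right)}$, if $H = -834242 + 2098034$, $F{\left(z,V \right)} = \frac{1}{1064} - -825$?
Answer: $\frac{1345552489}{1064} \approx 1.2646 \cdot 10^{6}$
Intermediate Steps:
$F{\left(z,V \right)} = \frac{877801}{1064}$ ($F{\left(z,V \right)} = \frac{1}{1064} + 825 = \frac{877801}{1064}$)
$H = 1263792$
$H + F{\left(470,\left(-13 + 15\right)^{2} \right)} = 1263792 + \frac{877801}{1064} = \frac{1345552489}{1064}$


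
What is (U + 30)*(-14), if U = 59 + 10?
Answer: -1386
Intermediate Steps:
U = 69
(U + 30)*(-14) = (69 + 30)*(-14) = 99*(-14) = -1386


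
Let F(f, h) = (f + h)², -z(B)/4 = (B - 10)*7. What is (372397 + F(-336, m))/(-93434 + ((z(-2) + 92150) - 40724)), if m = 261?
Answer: -189011/20836 ≈ -9.0714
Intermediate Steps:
z(B) = 280 - 28*B (z(B) = -4*(B - 10)*7 = -4*(-10 + B)*7 = -4*(-70 + 7*B) = 280 - 28*B)
(372397 + F(-336, m))/(-93434 + ((z(-2) + 92150) - 40724)) = (372397 + (-336 + 261)²)/(-93434 + (((280 - 28*(-2)) + 92150) - 40724)) = (372397 + (-75)²)/(-93434 + (((280 + 56) + 92150) - 40724)) = (372397 + 5625)/(-93434 + ((336 + 92150) - 40724)) = 378022/(-93434 + (92486 - 40724)) = 378022/(-93434 + 51762) = 378022/(-41672) = 378022*(-1/41672) = -189011/20836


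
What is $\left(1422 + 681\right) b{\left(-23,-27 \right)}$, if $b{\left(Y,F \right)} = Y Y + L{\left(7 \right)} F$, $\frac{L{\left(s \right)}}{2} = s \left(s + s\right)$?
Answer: $-10016589$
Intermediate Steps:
$L{\left(s \right)} = 4 s^{2}$ ($L{\left(s \right)} = 2 s \left(s + s\right) = 2 s 2 s = 2 \cdot 2 s^{2} = 4 s^{2}$)
$b{\left(Y,F \right)} = Y^{2} + 196 F$ ($b{\left(Y,F \right)} = Y Y + 4 \cdot 7^{2} F = Y^{2} + 4 \cdot 49 F = Y^{2} + 196 F$)
$\left(1422 + 681\right) b{\left(-23,-27 \right)} = \left(1422 + 681\right) \left(\left(-23\right)^{2} + 196 \left(-27\right)\right) = 2103 \left(529 - 5292\right) = 2103 \left(-4763\right) = -10016589$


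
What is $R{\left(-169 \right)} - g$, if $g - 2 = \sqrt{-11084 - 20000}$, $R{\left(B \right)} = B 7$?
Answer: $-1185 - 2 i \sqrt{7771} \approx -1185.0 - 176.31 i$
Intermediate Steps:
$R{\left(B \right)} = 7 B$
$g = 2 + 2 i \sqrt{7771}$ ($g = 2 + \sqrt{-11084 - 20000} = 2 + \sqrt{-31084} = 2 + 2 i \sqrt{7771} \approx 2.0 + 176.31 i$)
$R{\left(-169 \right)} - g = 7 \left(-169\right) - \left(2 + 2 i \sqrt{7771}\right) = -1183 - \left(2 + 2 i \sqrt{7771}\right) = -1185 - 2 i \sqrt{7771}$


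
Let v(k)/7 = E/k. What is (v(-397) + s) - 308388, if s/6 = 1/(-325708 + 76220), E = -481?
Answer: -15271992398927/49523368 ≈ -3.0838e+5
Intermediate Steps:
v(k) = -3367/k (v(k) = 7*(-481/k) = -3367/k)
s = -3/124744 (s = 6/(-325708 + 76220) = 6/(-249488) = 6*(-1/249488) = -3/124744 ≈ -2.4049e-5)
(v(-397) + s) - 308388 = (-3367/(-397) - 3/124744) - 308388 = (-3367*(-1/397) - 3/124744) - 308388 = (3367/397 - 3/124744) - 308388 = 420011857/49523368 - 308388 = -15271992398927/49523368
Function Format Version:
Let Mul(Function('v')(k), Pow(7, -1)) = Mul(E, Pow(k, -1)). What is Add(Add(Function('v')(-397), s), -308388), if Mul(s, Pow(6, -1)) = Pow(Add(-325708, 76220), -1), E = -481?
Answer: Rational(-15271992398927, 49523368) ≈ -3.0838e+5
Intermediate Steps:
Function('v')(k) = Mul(-3367, Pow(k, -1)) (Function('v')(k) = Mul(7, Mul(-481, Pow(k, -1))) = Mul(-3367, Pow(k, -1)))
s = Rational(-3, 124744) (s = Mul(6, Pow(Add(-325708, 76220), -1)) = Mul(6, Pow(-249488, -1)) = Mul(6, Rational(-1, 249488)) = Rational(-3, 124744) ≈ -2.4049e-5)
Add(Add(Function('v')(-397), s), -308388) = Add(Add(Mul(-3367, Pow(-397, -1)), Rational(-3, 124744)), -308388) = Add(Add(Mul(-3367, Rational(-1, 397)), Rational(-3, 124744)), -308388) = Add(Add(Rational(3367, 397), Rational(-3, 124744)), -308388) = Add(Rational(420011857, 49523368), -308388) = Rational(-15271992398927, 49523368)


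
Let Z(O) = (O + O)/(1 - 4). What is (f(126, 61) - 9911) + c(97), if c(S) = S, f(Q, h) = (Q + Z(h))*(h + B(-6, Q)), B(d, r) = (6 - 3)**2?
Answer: -11522/3 ≈ -3840.7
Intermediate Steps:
Z(O) = -2*O/3 (Z(O) = (2*O)/(-3) = (2*O)*(-1/3) = -2*O/3)
B(d, r) = 9 (B(d, r) = 3**2 = 9)
f(Q, h) = (9 + h)*(Q - 2*h/3) (f(Q, h) = (Q - 2*h/3)*(h + 9) = (Q - 2*h/3)*(9 + h) = (9 + h)*(Q - 2*h/3))
(f(126, 61) - 9911) + c(97) = ((-6*61 + 9*126 - 2/3*61**2 + 126*61) - 9911) + 97 = ((-366 + 1134 - 2/3*3721 + 7686) - 9911) + 97 = ((-366 + 1134 - 7442/3 + 7686) - 9911) + 97 = (17920/3 - 9911) + 97 = -11813/3 + 97 = -11522/3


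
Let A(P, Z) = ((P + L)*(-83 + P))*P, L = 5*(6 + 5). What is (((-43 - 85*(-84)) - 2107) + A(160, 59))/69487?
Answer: 2653790/69487 ≈ 38.191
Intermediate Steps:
L = 55 (L = 5*11 = 55)
A(P, Z) = P*(-83 + P)*(55 + P) (A(P, Z) = ((P + 55)*(-83 + P))*P = ((55 + P)*(-83 + P))*P = ((-83 + P)*(55 + P))*P = P*(-83 + P)*(55 + P))
(((-43 - 85*(-84)) - 2107) + A(160, 59))/69487 = (((-43 - 85*(-84)) - 2107) + 160*(-4565 + 160**2 - 28*160))/69487 = (((-43 + 7140) - 2107) + 160*(-4565 + 25600 - 4480))*(1/69487) = ((7097 - 2107) + 160*16555)*(1/69487) = (4990 + 2648800)*(1/69487) = 2653790*(1/69487) = 2653790/69487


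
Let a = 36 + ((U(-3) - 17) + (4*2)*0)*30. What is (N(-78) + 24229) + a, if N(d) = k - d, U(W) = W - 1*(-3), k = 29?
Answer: 23862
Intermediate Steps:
U(W) = 3 + W (U(W) = W + 3 = 3 + W)
N(d) = 29 - d
a = -474 (a = 36 + (((3 - 3) - 17) + (4*2)*0)*30 = 36 + ((0 - 17) + 8*0)*30 = 36 + (-17 + 0)*30 = 36 - 17*30 = 36 - 510 = -474)
(N(-78) + 24229) + a = ((29 - 1*(-78)) + 24229) - 474 = ((29 + 78) + 24229) - 474 = (107 + 24229) - 474 = 24336 - 474 = 23862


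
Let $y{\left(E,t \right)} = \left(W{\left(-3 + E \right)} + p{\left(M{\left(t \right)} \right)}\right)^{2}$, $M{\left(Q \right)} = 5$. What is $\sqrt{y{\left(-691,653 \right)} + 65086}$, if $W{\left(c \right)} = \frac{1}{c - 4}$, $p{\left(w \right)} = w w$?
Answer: $\frac{\sqrt{32014627145}}{698} \approx 256.34$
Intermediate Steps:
$p{\left(w \right)} = w^{2}$
$W{\left(c \right)} = \frac{1}{-4 + c}$
$y{\left(E,t \right)} = \left(25 + \frac{1}{-7 + E}\right)^{2}$ ($y{\left(E,t \right)} = \left(\frac{1}{-4 + \left(-3 + E\right)} + 5^{2}\right)^{2} = \left(\frac{1}{-7 + E} + 25\right)^{2} = \left(25 + \frac{1}{-7 + E}\right)^{2}$)
$\sqrt{y{\left(-691,653 \right)} + 65086} = \sqrt{\frac{\left(-174 + 25 \left(-691\right)\right)^{2}}{\left(-7 - 691\right)^{2}} + 65086} = \sqrt{\frac{\left(-174 - 17275\right)^{2}}{487204} + 65086} = \sqrt{\left(-17449\right)^{2} \cdot \frac{1}{487204} + 65086} = \sqrt{304467601 \cdot \frac{1}{487204} + 65086} = \sqrt{\frac{304467601}{487204} + 65086} = \sqrt{\frac{32014627145}{487204}} = \frac{\sqrt{32014627145}}{698}$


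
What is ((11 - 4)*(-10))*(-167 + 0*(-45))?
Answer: 11690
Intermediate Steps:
((11 - 4)*(-10))*(-167 + 0*(-45)) = (7*(-10))*(-167 + 0) = -70*(-167) = 11690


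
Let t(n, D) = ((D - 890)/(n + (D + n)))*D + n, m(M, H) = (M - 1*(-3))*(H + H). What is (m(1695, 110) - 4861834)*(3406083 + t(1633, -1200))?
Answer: -15805118600812072/1033 ≈ -1.5300e+13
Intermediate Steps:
m(M, H) = 2*H*(3 + M) (m(M, H) = (M + 3)*(2*H) = (3 + M)*(2*H) = 2*H*(3 + M))
t(n, D) = n + D*(-890 + D)/(D + 2*n) (t(n, D) = ((-890 + D)/(D + 2*n))*D + n = D*(-890 + D)/(D + 2*n) + n = n + D*(-890 + D)/(D + 2*n))
(m(1695, 110) - 4861834)*(3406083 + t(1633, -1200)) = (2*110*(3 + 1695) - 4861834)*(3406083 + ((-1200)**2 - 890*(-1200) + 2*1633**2 - 1200*1633)/(-1200 + 2*1633)) = (2*110*1698 - 4861834)*(3406083 + (1440000 + 1068000 + 2*2666689 - 1959600)/(-1200 + 3266)) = (373560 - 4861834)*(3406083 + (1440000 + 1068000 + 5333378 - 1959600)/2066) = -4488274*(3406083 + (1/2066)*5881778) = -4488274*(3406083 + 2940889/1033) = -4488274*3521424628/1033 = -15805118600812072/1033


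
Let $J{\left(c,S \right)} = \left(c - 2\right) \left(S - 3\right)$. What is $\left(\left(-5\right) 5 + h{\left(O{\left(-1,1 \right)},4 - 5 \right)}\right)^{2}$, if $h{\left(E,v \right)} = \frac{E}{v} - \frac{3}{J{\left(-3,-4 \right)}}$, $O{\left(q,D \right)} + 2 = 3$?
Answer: $\frac{833569}{1225} \approx 680.46$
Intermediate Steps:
$J{\left(c,S \right)} = \left(-3 + S\right) \left(-2 + c\right)$ ($J{\left(c,S \right)} = \left(-2 + c\right) \left(-3 + S\right) = \left(-3 + S\right) \left(-2 + c\right)$)
$O{\left(q,D \right)} = 1$ ($O{\left(q,D \right)} = -2 + 3 = 1$)
$h{\left(E,v \right)} = - \frac{3}{35} + \frac{E}{v}$ ($h{\left(E,v \right)} = \frac{E}{v} - \frac{3}{6 - -9 - -8 - -12} = \frac{E}{v} - \frac{3}{6 + 9 + 8 + 12} = \frac{E}{v} - \frac{3}{35} = - \frac{3}{35} + \frac{E}{v}$)
$\left(\left(-5\right) 5 + h{\left(O{\left(-1,1 \right)},4 - 5 \right)}\right)^{2} = \left(\left(-5\right) 5 + \left(- \frac{3}{35} + 1 \frac{1}{4 - 5}\right)\right)^{2} = \left(-25 + \left(- \frac{3}{35} + 1 \frac{1}{4 - 5}\right)\right)^{2} = \left(-25 + \left(- \frac{3}{35} + 1 \frac{1}{-1}\right)\right)^{2} = \left(-25 + \left(- \frac{3}{35} + 1 \left(-1\right)\right)\right)^{2} = \left(-25 - \frac{38}{35}\right)^{2} = \left(- \frac{913}{35}\right)^{2} = \frac{833569}{1225}$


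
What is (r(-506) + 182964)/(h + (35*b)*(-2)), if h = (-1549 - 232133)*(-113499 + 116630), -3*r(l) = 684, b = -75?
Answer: -5076/20323697 ≈ -0.00024976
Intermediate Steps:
r(l) = -228 (r(l) = -1/3*684 = -228)
h = -731658342 (h = -233682*3131 = -731658342)
(r(-506) + 182964)/(h + (35*b)*(-2)) = (-228 + 182964)/(-731658342 + (35*(-75))*(-2)) = 182736/(-731658342 - 2625*(-2)) = 182736/(-731658342 + 5250) = 182736/(-731653092) = 182736*(-1/731653092) = -5076/20323697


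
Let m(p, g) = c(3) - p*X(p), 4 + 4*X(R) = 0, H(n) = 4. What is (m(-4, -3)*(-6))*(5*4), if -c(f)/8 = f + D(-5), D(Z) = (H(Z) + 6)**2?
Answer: 99360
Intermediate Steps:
D(Z) = 100 (D(Z) = (4 + 6)**2 = 10**2 = 100)
X(R) = -1 (X(R) = -1 + (1/4)*0 = -1 + 0 = -1)
c(f) = -800 - 8*f (c(f) = -8*(f + 100) = -8*(100 + f) = -800 - 8*f)
m(p, g) = -824 + p (m(p, g) = (-800 - 8*3) - p*(-1) = (-800 - 24) - (-1)*p = -824 + p)
(m(-4, -3)*(-6))*(5*4) = ((-824 - 4)*(-6))*(5*4) = -828*(-6)*20 = 4968*20 = 99360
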